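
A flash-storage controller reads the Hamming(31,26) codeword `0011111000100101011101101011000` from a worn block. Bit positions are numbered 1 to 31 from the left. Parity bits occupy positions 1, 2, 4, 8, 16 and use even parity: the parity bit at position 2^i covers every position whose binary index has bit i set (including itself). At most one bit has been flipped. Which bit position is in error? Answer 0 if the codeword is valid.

28

s1: b1⊕b3⊕b5⊕b7⊕b9⊕b11⊕b13⊕b15⊕b17⊕b19⊕b21⊕b23⊕b25⊕b27⊕b29⊕b31 = 0⊕1⊕1⊕1⊕0⊕1⊕0⊕0⊕0⊕1⊕0⊕1⊕1⊕1⊕0⊕0 = 0
s2: b2⊕b3⊕b6⊕b7⊕b10⊕b11⊕b14⊕b15⊕b18⊕b19⊕b22⊕b23⊕b26⊕b27⊕b30⊕b31 = 0⊕1⊕1⊕1⊕0⊕1⊕1⊕0⊕1⊕1⊕1⊕1⊕0⊕1⊕0⊕0 = 0
s4: b4⊕b5⊕b6⊕b7⊕b12⊕b13⊕b14⊕b15⊕b20⊕b21⊕b22⊕b23⊕b28⊕b29⊕b30⊕b31 = 1⊕1⊕1⊕1⊕0⊕0⊕1⊕0⊕1⊕0⊕1⊕1⊕1⊕0⊕0⊕0 = 1
s8: b8⊕b9⊕b10⊕b11⊕b12⊕b13⊕b14⊕b15⊕b24⊕b25⊕b26⊕b27⊕b28⊕b29⊕b30⊕b31 = 0⊕0⊕0⊕1⊕0⊕0⊕1⊕0⊕0⊕1⊕0⊕1⊕1⊕0⊕0⊕0 = 1
s16: b16⊕b17⊕b18⊕b19⊕b20⊕b21⊕b22⊕b23⊕b24⊕b25⊕b26⊕b27⊕b28⊕b29⊕b30⊕b31 = 1⊕0⊕1⊕1⊕1⊕0⊕1⊕1⊕0⊕1⊕0⊕1⊕1⊕0⊕0⊕0 = 1
Syndrome (s16...s1) = 11100 → position 28.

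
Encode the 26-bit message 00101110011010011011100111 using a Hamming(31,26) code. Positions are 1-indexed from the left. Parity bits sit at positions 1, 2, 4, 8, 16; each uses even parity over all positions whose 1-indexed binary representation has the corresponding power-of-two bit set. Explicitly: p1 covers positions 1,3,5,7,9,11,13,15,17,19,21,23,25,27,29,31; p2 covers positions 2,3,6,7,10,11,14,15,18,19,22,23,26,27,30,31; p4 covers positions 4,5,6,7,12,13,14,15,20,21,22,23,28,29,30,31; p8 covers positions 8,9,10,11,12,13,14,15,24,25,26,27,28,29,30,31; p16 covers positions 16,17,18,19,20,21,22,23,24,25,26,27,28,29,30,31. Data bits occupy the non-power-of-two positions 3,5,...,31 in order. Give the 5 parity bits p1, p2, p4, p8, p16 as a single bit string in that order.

Place data bits at non-power-of-two positions: b3=0, b5=0, b6=1, b7=0, b9=1, b10=1, b11=1, b12=0, b13=0, b14=1, b15=1, b17=0, b18=1, b19=0, b20=0, b21=1, b22=1, b23=0, b24=1, b25=1, b26=1, b27=0, b28=0, b29=1, b30=1, b31=1.
p1 = XOR of data positions {3,5,7,9,11,13,15,17,19,21,23,25,27,29,31} = 0⊕0⊕0⊕1⊕1⊕0⊕1⊕0⊕0⊕1⊕0⊕1⊕0⊕1⊕1 = 1
p2 = XOR of data positions {3,6,7,10,11,14,15,18,19,22,23,26,27,30,31} = 0⊕1⊕0⊕1⊕1⊕1⊕1⊕1⊕0⊕1⊕0⊕1⊕0⊕1⊕1 = 0
p4 = XOR of data positions {5,6,7,12,13,14,15,20,21,22,23,28,29,30,31} = 0⊕1⊕0⊕0⊕0⊕1⊕1⊕0⊕1⊕1⊕0⊕0⊕1⊕1⊕1 = 0
p8 = XOR of data positions {9,10,11,12,13,14,15,24,25,26,27,28,29,30,31} = 1⊕1⊕1⊕0⊕0⊕1⊕1⊕1⊕1⊕1⊕0⊕0⊕1⊕1⊕1 = 1
p16 = XOR of data positions {17,18,19,20,21,22,23,24,25,26,27,28,29,30,31} = 0⊕1⊕0⊕0⊕1⊕1⊕0⊕1⊕1⊕1⊕0⊕0⊕1⊕1⊕1 = 1
Parity bits p1,p2,p4,p8,p16 = 10011

10011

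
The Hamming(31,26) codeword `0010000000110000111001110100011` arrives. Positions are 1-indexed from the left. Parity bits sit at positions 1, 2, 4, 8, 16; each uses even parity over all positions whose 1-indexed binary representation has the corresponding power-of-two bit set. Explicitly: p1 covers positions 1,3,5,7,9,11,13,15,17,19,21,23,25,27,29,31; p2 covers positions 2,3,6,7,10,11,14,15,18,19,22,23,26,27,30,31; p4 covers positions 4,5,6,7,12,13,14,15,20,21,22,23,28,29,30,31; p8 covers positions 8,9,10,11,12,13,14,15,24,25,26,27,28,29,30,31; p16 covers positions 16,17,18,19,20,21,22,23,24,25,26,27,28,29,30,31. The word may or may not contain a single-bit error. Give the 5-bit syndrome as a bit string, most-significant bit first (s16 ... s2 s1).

10110

s1: b1⊕b3⊕b5⊕b7⊕b9⊕b11⊕b13⊕b15⊕b17⊕b19⊕b21⊕b23⊕b25⊕b27⊕b29⊕b31 = 0⊕1⊕0⊕0⊕0⊕1⊕0⊕0⊕1⊕1⊕0⊕1⊕0⊕0⊕0⊕1 = 0
s2: b2⊕b3⊕b6⊕b7⊕b10⊕b11⊕b14⊕b15⊕b18⊕b19⊕b22⊕b23⊕b26⊕b27⊕b30⊕b31 = 0⊕1⊕0⊕0⊕0⊕1⊕0⊕0⊕1⊕1⊕1⊕1⊕1⊕0⊕1⊕1 = 1
s4: b4⊕b5⊕b6⊕b7⊕b12⊕b13⊕b14⊕b15⊕b20⊕b21⊕b22⊕b23⊕b28⊕b29⊕b30⊕b31 = 0⊕0⊕0⊕0⊕1⊕0⊕0⊕0⊕0⊕0⊕1⊕1⊕0⊕0⊕1⊕1 = 1
s8: b8⊕b9⊕b10⊕b11⊕b12⊕b13⊕b14⊕b15⊕b24⊕b25⊕b26⊕b27⊕b28⊕b29⊕b30⊕b31 = 0⊕0⊕0⊕1⊕1⊕0⊕0⊕0⊕1⊕0⊕1⊕0⊕0⊕0⊕1⊕1 = 0
s16: b16⊕b17⊕b18⊕b19⊕b20⊕b21⊕b22⊕b23⊕b24⊕b25⊕b26⊕b27⊕b28⊕b29⊕b30⊕b31 = 0⊕1⊕1⊕1⊕0⊕0⊕1⊕1⊕1⊕0⊕1⊕0⊕0⊕0⊕1⊕1 = 1
Syndrome (s16...s1) = 10110 → position 22.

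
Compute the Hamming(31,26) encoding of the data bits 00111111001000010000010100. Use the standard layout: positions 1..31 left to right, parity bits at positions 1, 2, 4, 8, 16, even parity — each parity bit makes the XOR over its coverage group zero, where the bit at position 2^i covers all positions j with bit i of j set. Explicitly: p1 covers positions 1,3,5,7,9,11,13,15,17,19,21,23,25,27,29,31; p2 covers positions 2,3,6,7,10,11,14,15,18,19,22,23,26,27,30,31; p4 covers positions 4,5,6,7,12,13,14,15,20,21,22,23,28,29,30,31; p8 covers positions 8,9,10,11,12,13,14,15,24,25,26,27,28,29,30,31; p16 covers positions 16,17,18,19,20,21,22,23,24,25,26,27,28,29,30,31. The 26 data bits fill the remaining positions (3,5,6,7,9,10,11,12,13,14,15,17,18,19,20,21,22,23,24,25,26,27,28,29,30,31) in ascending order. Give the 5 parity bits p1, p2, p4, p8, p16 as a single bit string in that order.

Place data bits at non-power-of-two positions: b3=0, b5=0, b6=1, b7=1, b9=1, b10=1, b11=1, b12=1, b13=0, b14=0, b15=1, b17=0, b18=0, b19=0, b20=0, b21=1, b22=0, b23=0, b24=0, b25=0, b26=0, b27=1, b28=0, b29=1, b30=0, b31=0.
p1 = XOR of data positions {3,5,7,9,11,13,15,17,19,21,23,25,27,29,31} = 0⊕0⊕1⊕1⊕1⊕0⊕1⊕0⊕0⊕1⊕0⊕0⊕1⊕1⊕0 = 1
p2 = XOR of data positions {3,6,7,10,11,14,15,18,19,22,23,26,27,30,31} = 0⊕1⊕1⊕1⊕1⊕0⊕1⊕0⊕0⊕0⊕0⊕0⊕1⊕0⊕0 = 0
p4 = XOR of data positions {5,6,7,12,13,14,15,20,21,22,23,28,29,30,31} = 0⊕1⊕1⊕1⊕0⊕0⊕1⊕0⊕1⊕0⊕0⊕0⊕1⊕0⊕0 = 0
p8 = XOR of data positions {9,10,11,12,13,14,15,24,25,26,27,28,29,30,31} = 1⊕1⊕1⊕1⊕0⊕0⊕1⊕0⊕0⊕0⊕1⊕0⊕1⊕0⊕0 = 1
p16 = XOR of data positions {17,18,19,20,21,22,23,24,25,26,27,28,29,30,31} = 0⊕0⊕0⊕0⊕1⊕0⊕0⊕0⊕0⊕0⊕1⊕0⊕1⊕0⊕0 = 1
Parity bits p1,p2,p4,p8,p16 = 10011

10011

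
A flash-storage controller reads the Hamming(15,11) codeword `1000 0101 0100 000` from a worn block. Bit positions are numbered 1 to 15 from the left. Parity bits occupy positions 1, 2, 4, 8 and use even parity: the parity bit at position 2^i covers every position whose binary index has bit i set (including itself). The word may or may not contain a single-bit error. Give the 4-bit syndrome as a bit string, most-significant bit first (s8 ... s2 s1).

0101

s1: b1⊕b3⊕b5⊕b7⊕b9⊕b11⊕b13⊕b15 = 1⊕0⊕0⊕0⊕0⊕0⊕0⊕0 = 1
s2: b2⊕b3⊕b6⊕b7⊕b10⊕b11⊕b14⊕b15 = 0⊕0⊕1⊕0⊕1⊕0⊕0⊕0 = 0
s4: b4⊕b5⊕b6⊕b7⊕b12⊕b13⊕b14⊕b15 = 0⊕0⊕1⊕0⊕0⊕0⊕0⊕0 = 1
s8: b8⊕b9⊕b10⊕b11⊕b12⊕b13⊕b14⊕b15 = 1⊕0⊕1⊕0⊕0⊕0⊕0⊕0 = 0
Syndrome (s8...s1) = 0101 → position 5.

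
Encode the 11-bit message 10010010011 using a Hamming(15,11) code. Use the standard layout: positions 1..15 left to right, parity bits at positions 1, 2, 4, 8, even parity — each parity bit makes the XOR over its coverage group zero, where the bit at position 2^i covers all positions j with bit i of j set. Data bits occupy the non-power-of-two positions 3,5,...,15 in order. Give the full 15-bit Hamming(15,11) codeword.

011100110010011

Place data bits at non-power-of-two positions: b3=1, b5=0, b6=0, b7=1, b9=0, b10=0, b11=1, b12=0, b13=0, b14=1, b15=1.
p1 = XOR of data positions {3,5,7,9,11,13,15} = 1⊕0⊕1⊕0⊕1⊕0⊕1 = 0
p2 = XOR of data positions {3,6,7,10,11,14,15} = 1⊕0⊕1⊕0⊕1⊕1⊕1 = 1
p4 = XOR of data positions {5,6,7,12,13,14,15} = 0⊕0⊕1⊕0⊕0⊕1⊕1 = 1
p8 = XOR of data positions {9,10,11,12,13,14,15} = 0⊕0⊕1⊕0⊕0⊕1⊕1 = 1
Codeword b1..b15 = 011100110010011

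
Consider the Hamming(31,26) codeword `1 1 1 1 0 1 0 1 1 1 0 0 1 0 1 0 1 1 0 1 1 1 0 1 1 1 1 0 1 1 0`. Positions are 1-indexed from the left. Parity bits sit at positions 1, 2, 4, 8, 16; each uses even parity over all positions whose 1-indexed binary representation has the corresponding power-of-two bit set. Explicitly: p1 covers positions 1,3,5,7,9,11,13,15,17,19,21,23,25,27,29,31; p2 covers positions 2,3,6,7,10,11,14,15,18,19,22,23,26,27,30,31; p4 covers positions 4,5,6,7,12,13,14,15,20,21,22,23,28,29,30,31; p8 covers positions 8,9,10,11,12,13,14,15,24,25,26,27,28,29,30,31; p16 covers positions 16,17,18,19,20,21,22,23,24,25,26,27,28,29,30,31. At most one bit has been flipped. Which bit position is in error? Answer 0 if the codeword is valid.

28

s1: b1⊕b3⊕b5⊕b7⊕b9⊕b11⊕b13⊕b15⊕b17⊕b19⊕b21⊕b23⊕b25⊕b27⊕b29⊕b31 = 1⊕1⊕0⊕0⊕1⊕0⊕1⊕1⊕1⊕0⊕1⊕0⊕1⊕1⊕1⊕0 = 0
s2: b2⊕b3⊕b6⊕b7⊕b10⊕b11⊕b14⊕b15⊕b18⊕b19⊕b22⊕b23⊕b26⊕b27⊕b30⊕b31 = 1⊕1⊕1⊕0⊕1⊕0⊕0⊕1⊕1⊕0⊕1⊕0⊕1⊕1⊕1⊕0 = 0
s4: b4⊕b5⊕b6⊕b7⊕b12⊕b13⊕b14⊕b15⊕b20⊕b21⊕b22⊕b23⊕b28⊕b29⊕b30⊕b31 = 1⊕0⊕1⊕0⊕0⊕1⊕0⊕1⊕1⊕1⊕1⊕0⊕0⊕1⊕1⊕0 = 1
s8: b8⊕b9⊕b10⊕b11⊕b12⊕b13⊕b14⊕b15⊕b24⊕b25⊕b26⊕b27⊕b28⊕b29⊕b30⊕b31 = 1⊕1⊕1⊕0⊕0⊕1⊕0⊕1⊕1⊕1⊕1⊕1⊕0⊕1⊕1⊕0 = 1
s16: b16⊕b17⊕b18⊕b19⊕b20⊕b21⊕b22⊕b23⊕b24⊕b25⊕b26⊕b27⊕b28⊕b29⊕b30⊕b31 = 0⊕1⊕1⊕0⊕1⊕1⊕1⊕0⊕1⊕1⊕1⊕1⊕0⊕1⊕1⊕0 = 1
Syndrome (s16...s1) = 11100 → position 28.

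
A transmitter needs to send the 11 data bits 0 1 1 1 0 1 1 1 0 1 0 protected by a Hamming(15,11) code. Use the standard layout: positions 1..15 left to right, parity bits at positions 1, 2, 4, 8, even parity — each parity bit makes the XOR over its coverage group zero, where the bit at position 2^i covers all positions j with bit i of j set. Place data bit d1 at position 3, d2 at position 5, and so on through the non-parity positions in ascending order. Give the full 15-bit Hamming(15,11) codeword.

Place data bits at non-power-of-two positions: b3=0, b5=1, b6=1, b7=1, b9=0, b10=1, b11=1, b12=1, b13=0, b14=1, b15=0.
p1 = XOR of data positions {3,5,7,9,11,13,15} = 0⊕1⊕1⊕0⊕1⊕0⊕0 = 1
p2 = XOR of data positions {3,6,7,10,11,14,15} = 0⊕1⊕1⊕1⊕1⊕1⊕0 = 1
p4 = XOR of data positions {5,6,7,12,13,14,15} = 1⊕1⊕1⊕1⊕0⊕1⊕0 = 1
p8 = XOR of data positions {9,10,11,12,13,14,15} = 0⊕1⊕1⊕1⊕0⊕1⊕0 = 0
Codeword b1..b15 = 110111100111010

110111100111010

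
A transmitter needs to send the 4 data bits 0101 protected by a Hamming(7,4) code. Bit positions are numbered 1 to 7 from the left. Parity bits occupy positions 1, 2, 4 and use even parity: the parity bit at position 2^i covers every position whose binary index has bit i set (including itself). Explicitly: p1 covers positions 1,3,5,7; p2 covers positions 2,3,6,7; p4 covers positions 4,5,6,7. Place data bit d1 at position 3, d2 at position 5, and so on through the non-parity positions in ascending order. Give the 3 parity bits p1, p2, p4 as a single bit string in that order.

Place data bits at non-power-of-two positions: b3=0, b5=1, b6=0, b7=1.
p1 = XOR of data positions {3,5,7} = 0⊕1⊕1 = 0
p2 = XOR of data positions {3,6,7} = 0⊕0⊕1 = 1
p4 = XOR of data positions {5,6,7} = 1⊕0⊕1 = 0
Parity bits p1,p2,p4 = 010

010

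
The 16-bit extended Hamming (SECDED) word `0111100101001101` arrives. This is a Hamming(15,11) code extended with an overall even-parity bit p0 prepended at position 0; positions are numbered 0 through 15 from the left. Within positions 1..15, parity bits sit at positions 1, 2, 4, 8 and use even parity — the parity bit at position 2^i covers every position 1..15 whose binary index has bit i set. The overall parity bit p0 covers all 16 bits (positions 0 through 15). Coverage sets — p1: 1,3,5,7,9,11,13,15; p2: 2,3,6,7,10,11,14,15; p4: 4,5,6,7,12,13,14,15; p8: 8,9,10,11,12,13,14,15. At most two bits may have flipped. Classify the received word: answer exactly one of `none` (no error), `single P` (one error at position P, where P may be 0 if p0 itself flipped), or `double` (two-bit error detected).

s1: b1⊕b3⊕b5⊕b7⊕b9⊕b11⊕b13⊕b15 = 1⊕1⊕0⊕1⊕1⊕0⊕1⊕1 = 0
s2: b2⊕b3⊕b6⊕b7⊕b10⊕b11⊕b14⊕b15 = 1⊕1⊕0⊕1⊕0⊕0⊕0⊕1 = 0
s4: b4⊕b5⊕b6⊕b7⊕b12⊕b13⊕b14⊕b15 = 1⊕0⊕0⊕1⊕1⊕1⊕0⊕1 = 1
s8: b8⊕b9⊕b10⊕b11⊕b12⊕b13⊕b14⊕b15 = 0⊕1⊕0⊕0⊕1⊕1⊕0⊕1 = 0
Syndrome (s8...s1) = 0100 → position 4.
Overall parity (XOR of all 16 bits, including p0): 0⊕1⊕1⊕1⊕1⊕0⊕0⊕1⊕0⊕1⊕0⊕0⊕1⊕1⊕0⊕1 = 1
Overall=1, syndrome position=4 → single-bit error at position 4.

single 4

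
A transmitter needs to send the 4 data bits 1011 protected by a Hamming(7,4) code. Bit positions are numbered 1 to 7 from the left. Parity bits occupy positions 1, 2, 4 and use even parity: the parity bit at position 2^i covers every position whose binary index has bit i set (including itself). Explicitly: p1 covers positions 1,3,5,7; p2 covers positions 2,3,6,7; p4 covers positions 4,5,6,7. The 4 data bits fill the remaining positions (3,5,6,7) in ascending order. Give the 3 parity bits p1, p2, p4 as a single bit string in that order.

010

Place data bits at non-power-of-two positions: b3=1, b5=0, b6=1, b7=1.
p1 = XOR of data positions {3,5,7} = 1⊕0⊕1 = 0
p2 = XOR of data positions {3,6,7} = 1⊕1⊕1 = 1
p4 = XOR of data positions {5,6,7} = 0⊕1⊕1 = 0
Parity bits p1,p2,p4 = 010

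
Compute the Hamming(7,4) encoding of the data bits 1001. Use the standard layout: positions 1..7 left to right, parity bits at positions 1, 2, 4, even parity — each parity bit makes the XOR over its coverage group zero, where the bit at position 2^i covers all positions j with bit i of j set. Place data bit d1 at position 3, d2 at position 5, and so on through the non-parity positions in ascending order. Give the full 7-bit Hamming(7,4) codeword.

Place data bits at non-power-of-two positions: b3=1, b5=0, b6=0, b7=1.
p1 = XOR of data positions {3,5,7} = 1⊕0⊕1 = 0
p2 = XOR of data positions {3,6,7} = 1⊕0⊕1 = 0
p4 = XOR of data positions {5,6,7} = 0⊕0⊕1 = 1
Codeword b1..b7 = 0011001

0011001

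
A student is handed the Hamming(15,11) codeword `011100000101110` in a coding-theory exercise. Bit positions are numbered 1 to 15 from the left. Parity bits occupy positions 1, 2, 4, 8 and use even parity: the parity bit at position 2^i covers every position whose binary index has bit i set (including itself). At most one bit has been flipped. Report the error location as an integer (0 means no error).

s1: b1⊕b3⊕b5⊕b7⊕b9⊕b11⊕b13⊕b15 = 0⊕1⊕0⊕0⊕0⊕0⊕1⊕0 = 0
s2: b2⊕b3⊕b6⊕b7⊕b10⊕b11⊕b14⊕b15 = 1⊕1⊕0⊕0⊕1⊕0⊕1⊕0 = 0
s4: b4⊕b5⊕b6⊕b7⊕b12⊕b13⊕b14⊕b15 = 1⊕0⊕0⊕0⊕1⊕1⊕1⊕0 = 0
s8: b8⊕b9⊕b10⊕b11⊕b12⊕b13⊕b14⊕b15 = 0⊕0⊕1⊕0⊕1⊕1⊕1⊕0 = 0
Syndrome (s8...s1) = 0000 → position 0 (no error).

0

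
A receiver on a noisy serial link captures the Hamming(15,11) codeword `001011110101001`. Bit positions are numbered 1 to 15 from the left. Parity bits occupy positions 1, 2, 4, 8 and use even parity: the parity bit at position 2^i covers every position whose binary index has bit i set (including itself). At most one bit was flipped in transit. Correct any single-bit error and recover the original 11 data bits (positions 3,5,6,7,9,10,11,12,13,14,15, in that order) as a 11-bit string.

11010101001

s1: b1⊕b3⊕b5⊕b7⊕b9⊕b11⊕b13⊕b15 = 0⊕1⊕1⊕1⊕0⊕0⊕0⊕1 = 0
s2: b2⊕b3⊕b6⊕b7⊕b10⊕b11⊕b14⊕b15 = 0⊕1⊕1⊕1⊕1⊕0⊕0⊕1 = 1
s4: b4⊕b5⊕b6⊕b7⊕b12⊕b13⊕b14⊕b15 = 0⊕1⊕1⊕1⊕1⊕0⊕0⊕1 = 1
s8: b8⊕b9⊕b10⊕b11⊕b12⊕b13⊕b14⊕b15 = 1⊕0⊕1⊕0⊕1⊕0⊕0⊕1 = 0
Syndrome (s8...s1) = 0110 → position 6.
Flip bit 6: corrected codeword = 001010110101001
Data bits at positions 3,5,6,7,9,10,11,12,13,14,15: 11010101001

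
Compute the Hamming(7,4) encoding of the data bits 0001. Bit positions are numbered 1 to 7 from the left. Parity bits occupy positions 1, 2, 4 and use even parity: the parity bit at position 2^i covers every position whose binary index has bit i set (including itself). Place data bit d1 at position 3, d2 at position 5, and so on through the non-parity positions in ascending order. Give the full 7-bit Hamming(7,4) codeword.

Place data bits at non-power-of-two positions: b3=0, b5=0, b6=0, b7=1.
p1 = XOR of data positions {3,5,7} = 0⊕0⊕1 = 1
p2 = XOR of data positions {3,6,7} = 0⊕0⊕1 = 1
p4 = XOR of data positions {5,6,7} = 0⊕0⊕1 = 1
Codeword b1..b7 = 1101001

1101001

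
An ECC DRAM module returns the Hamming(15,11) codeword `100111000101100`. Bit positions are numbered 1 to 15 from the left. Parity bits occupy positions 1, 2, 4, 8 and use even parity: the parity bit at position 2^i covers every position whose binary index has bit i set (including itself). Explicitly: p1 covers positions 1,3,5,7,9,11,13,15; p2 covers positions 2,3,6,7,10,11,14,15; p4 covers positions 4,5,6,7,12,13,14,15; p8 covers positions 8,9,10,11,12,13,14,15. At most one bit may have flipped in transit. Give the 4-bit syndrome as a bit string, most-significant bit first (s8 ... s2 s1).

1101

s1: b1⊕b3⊕b5⊕b7⊕b9⊕b11⊕b13⊕b15 = 1⊕0⊕1⊕0⊕0⊕0⊕1⊕0 = 1
s2: b2⊕b3⊕b6⊕b7⊕b10⊕b11⊕b14⊕b15 = 0⊕0⊕1⊕0⊕1⊕0⊕0⊕0 = 0
s4: b4⊕b5⊕b6⊕b7⊕b12⊕b13⊕b14⊕b15 = 1⊕1⊕1⊕0⊕1⊕1⊕0⊕0 = 1
s8: b8⊕b9⊕b10⊕b11⊕b12⊕b13⊕b14⊕b15 = 0⊕0⊕1⊕0⊕1⊕1⊕0⊕0 = 1
Syndrome (s8...s1) = 1101 → position 13.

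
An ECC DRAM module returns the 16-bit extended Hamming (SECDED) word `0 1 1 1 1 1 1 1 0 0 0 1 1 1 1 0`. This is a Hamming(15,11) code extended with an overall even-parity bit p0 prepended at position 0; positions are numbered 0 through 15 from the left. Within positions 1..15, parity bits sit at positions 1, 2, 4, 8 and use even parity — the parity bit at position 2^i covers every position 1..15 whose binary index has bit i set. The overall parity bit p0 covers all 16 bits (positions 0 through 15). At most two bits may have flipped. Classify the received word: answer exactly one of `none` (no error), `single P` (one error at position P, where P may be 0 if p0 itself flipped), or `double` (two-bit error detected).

single 4

s1: b1⊕b3⊕b5⊕b7⊕b9⊕b11⊕b13⊕b15 = 1⊕1⊕1⊕1⊕0⊕1⊕1⊕0 = 0
s2: b2⊕b3⊕b6⊕b7⊕b10⊕b11⊕b14⊕b15 = 1⊕1⊕1⊕1⊕0⊕1⊕1⊕0 = 0
s4: b4⊕b5⊕b6⊕b7⊕b12⊕b13⊕b14⊕b15 = 1⊕1⊕1⊕1⊕1⊕1⊕1⊕0 = 1
s8: b8⊕b9⊕b10⊕b11⊕b12⊕b13⊕b14⊕b15 = 0⊕0⊕0⊕1⊕1⊕1⊕1⊕0 = 0
Syndrome (s8...s1) = 0100 → position 4.
Overall parity (XOR of all 16 bits, including p0): 0⊕1⊕1⊕1⊕1⊕1⊕1⊕1⊕0⊕0⊕0⊕1⊕1⊕1⊕1⊕0 = 1
Overall=1, syndrome position=4 → single-bit error at position 4.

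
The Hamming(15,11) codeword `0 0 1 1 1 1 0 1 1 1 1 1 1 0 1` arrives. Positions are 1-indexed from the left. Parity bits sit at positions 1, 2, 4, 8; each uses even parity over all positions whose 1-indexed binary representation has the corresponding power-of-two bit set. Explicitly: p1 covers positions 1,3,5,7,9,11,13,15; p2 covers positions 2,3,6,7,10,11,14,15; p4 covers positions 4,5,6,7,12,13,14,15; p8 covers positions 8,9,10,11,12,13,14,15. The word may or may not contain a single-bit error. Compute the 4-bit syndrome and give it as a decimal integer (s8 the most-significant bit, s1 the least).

s1: b1⊕b3⊕b5⊕b7⊕b9⊕b11⊕b13⊕b15 = 0⊕1⊕1⊕0⊕1⊕1⊕1⊕1 = 0
s2: b2⊕b3⊕b6⊕b7⊕b10⊕b11⊕b14⊕b15 = 0⊕1⊕1⊕0⊕1⊕1⊕0⊕1 = 1
s4: b4⊕b5⊕b6⊕b7⊕b12⊕b13⊕b14⊕b15 = 1⊕1⊕1⊕0⊕1⊕1⊕0⊕1 = 0
s8: b8⊕b9⊕b10⊕b11⊕b12⊕b13⊕b14⊕b15 = 1⊕1⊕1⊕1⊕1⊕1⊕0⊕1 = 1
Syndrome (s8...s1) = 1010 → position 10.

10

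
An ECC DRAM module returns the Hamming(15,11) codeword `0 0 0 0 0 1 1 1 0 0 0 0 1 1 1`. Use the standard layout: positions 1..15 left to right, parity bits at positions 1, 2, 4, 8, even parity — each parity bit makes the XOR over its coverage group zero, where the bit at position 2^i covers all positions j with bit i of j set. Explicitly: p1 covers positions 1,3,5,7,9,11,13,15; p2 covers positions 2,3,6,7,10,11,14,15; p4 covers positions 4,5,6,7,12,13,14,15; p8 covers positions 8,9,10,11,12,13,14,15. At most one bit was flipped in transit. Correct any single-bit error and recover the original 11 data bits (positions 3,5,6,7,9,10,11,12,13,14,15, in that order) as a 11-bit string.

s1: b1⊕b3⊕b5⊕b7⊕b9⊕b11⊕b13⊕b15 = 0⊕0⊕0⊕1⊕0⊕0⊕1⊕1 = 1
s2: b2⊕b3⊕b6⊕b7⊕b10⊕b11⊕b14⊕b15 = 0⊕0⊕1⊕1⊕0⊕0⊕1⊕1 = 0
s4: b4⊕b5⊕b6⊕b7⊕b12⊕b13⊕b14⊕b15 = 0⊕0⊕1⊕1⊕0⊕1⊕1⊕1 = 1
s8: b8⊕b9⊕b10⊕b11⊕b12⊕b13⊕b14⊕b15 = 1⊕0⊕0⊕0⊕0⊕1⊕1⊕1 = 0
Syndrome (s8...s1) = 0101 → position 5.
Flip bit 5: corrected codeword = 000011110000111
Data bits at positions 3,5,6,7,9,10,11,12,13,14,15: 01110000111

01110000111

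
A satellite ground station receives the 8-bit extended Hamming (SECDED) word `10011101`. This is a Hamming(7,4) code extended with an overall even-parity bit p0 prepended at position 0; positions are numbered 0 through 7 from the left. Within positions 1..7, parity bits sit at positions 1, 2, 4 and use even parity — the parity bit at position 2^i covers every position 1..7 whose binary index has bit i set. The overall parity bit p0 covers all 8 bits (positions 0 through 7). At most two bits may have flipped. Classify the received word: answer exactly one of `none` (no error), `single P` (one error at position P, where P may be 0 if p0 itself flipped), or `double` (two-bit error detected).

s1: b1⊕b3⊕b5⊕b7 = 0⊕1⊕1⊕1 = 1
s2: b2⊕b3⊕b6⊕b7 = 0⊕1⊕0⊕1 = 0
s4: b4⊕b5⊕b6⊕b7 = 1⊕1⊕0⊕1 = 1
Syndrome (s4...s1) = 101 → position 5.
Overall parity (XOR of all 8 bits, including p0): 1⊕0⊕0⊕1⊕1⊕1⊕0⊕1 = 1
Overall=1, syndrome position=5 → single-bit error at position 5.

single 5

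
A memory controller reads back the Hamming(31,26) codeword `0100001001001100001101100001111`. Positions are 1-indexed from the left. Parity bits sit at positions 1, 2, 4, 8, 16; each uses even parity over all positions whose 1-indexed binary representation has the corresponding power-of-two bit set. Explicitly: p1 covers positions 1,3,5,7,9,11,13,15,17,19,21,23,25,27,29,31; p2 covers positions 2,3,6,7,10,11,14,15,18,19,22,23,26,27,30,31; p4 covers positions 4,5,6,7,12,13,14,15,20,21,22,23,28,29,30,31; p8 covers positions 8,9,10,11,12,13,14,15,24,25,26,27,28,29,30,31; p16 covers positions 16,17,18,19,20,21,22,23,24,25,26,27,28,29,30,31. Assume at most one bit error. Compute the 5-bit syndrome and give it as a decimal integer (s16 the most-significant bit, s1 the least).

10

s1: b1⊕b3⊕b5⊕b7⊕b9⊕b11⊕b13⊕b15⊕b17⊕b19⊕b21⊕b23⊕b25⊕b27⊕b29⊕b31 = 0⊕0⊕0⊕1⊕0⊕0⊕1⊕0⊕0⊕1⊕0⊕1⊕0⊕0⊕1⊕1 = 0
s2: b2⊕b3⊕b6⊕b7⊕b10⊕b11⊕b14⊕b15⊕b18⊕b19⊕b22⊕b23⊕b26⊕b27⊕b30⊕b31 = 1⊕0⊕0⊕1⊕1⊕0⊕1⊕0⊕0⊕1⊕1⊕1⊕0⊕0⊕1⊕1 = 1
s4: b4⊕b5⊕b6⊕b7⊕b12⊕b13⊕b14⊕b15⊕b20⊕b21⊕b22⊕b23⊕b28⊕b29⊕b30⊕b31 = 0⊕0⊕0⊕1⊕0⊕1⊕1⊕0⊕1⊕0⊕1⊕1⊕1⊕1⊕1⊕1 = 0
s8: b8⊕b9⊕b10⊕b11⊕b12⊕b13⊕b14⊕b15⊕b24⊕b25⊕b26⊕b27⊕b28⊕b29⊕b30⊕b31 = 0⊕0⊕1⊕0⊕0⊕1⊕1⊕0⊕0⊕0⊕0⊕0⊕1⊕1⊕1⊕1 = 1
s16: b16⊕b17⊕b18⊕b19⊕b20⊕b21⊕b22⊕b23⊕b24⊕b25⊕b26⊕b27⊕b28⊕b29⊕b30⊕b31 = 0⊕0⊕0⊕1⊕1⊕0⊕1⊕1⊕0⊕0⊕0⊕0⊕1⊕1⊕1⊕1 = 0
Syndrome (s16...s1) = 01010 → position 10.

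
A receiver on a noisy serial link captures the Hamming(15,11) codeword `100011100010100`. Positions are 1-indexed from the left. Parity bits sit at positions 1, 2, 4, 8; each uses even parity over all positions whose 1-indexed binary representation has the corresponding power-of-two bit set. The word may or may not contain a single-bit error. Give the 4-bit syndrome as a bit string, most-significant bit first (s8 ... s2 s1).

s1: b1⊕b3⊕b5⊕b7⊕b9⊕b11⊕b13⊕b15 = 1⊕0⊕1⊕1⊕0⊕1⊕1⊕0 = 1
s2: b2⊕b3⊕b6⊕b7⊕b10⊕b11⊕b14⊕b15 = 0⊕0⊕1⊕1⊕0⊕1⊕0⊕0 = 1
s4: b4⊕b5⊕b6⊕b7⊕b12⊕b13⊕b14⊕b15 = 0⊕1⊕1⊕1⊕0⊕1⊕0⊕0 = 0
s8: b8⊕b9⊕b10⊕b11⊕b12⊕b13⊕b14⊕b15 = 0⊕0⊕0⊕1⊕0⊕1⊕0⊕0 = 0
Syndrome (s8...s1) = 0011 → position 3.

0011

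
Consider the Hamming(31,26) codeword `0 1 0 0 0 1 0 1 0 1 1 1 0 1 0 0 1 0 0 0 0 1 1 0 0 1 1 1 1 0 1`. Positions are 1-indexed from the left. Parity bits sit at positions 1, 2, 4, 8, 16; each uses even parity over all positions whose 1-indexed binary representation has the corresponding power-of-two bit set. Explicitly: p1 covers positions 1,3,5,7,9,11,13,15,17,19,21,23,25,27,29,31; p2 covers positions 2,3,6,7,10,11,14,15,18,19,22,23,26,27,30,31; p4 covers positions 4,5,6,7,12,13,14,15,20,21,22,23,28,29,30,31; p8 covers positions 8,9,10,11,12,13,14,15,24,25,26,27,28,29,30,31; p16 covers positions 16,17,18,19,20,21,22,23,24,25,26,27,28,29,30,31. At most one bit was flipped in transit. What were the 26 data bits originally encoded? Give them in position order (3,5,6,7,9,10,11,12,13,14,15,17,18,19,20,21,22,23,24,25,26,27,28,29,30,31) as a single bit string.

00100111010100001100111101

s1: b1⊕b3⊕b5⊕b7⊕b9⊕b11⊕b13⊕b15⊕b17⊕b19⊕b21⊕b23⊕b25⊕b27⊕b29⊕b31 = 0⊕0⊕0⊕0⊕0⊕1⊕0⊕0⊕1⊕0⊕0⊕1⊕0⊕1⊕1⊕1 = 0
s2: b2⊕b3⊕b6⊕b7⊕b10⊕b11⊕b14⊕b15⊕b18⊕b19⊕b22⊕b23⊕b26⊕b27⊕b30⊕b31 = 1⊕0⊕1⊕0⊕1⊕1⊕1⊕0⊕0⊕0⊕1⊕1⊕1⊕1⊕0⊕1 = 0
s4: b4⊕b5⊕b6⊕b7⊕b12⊕b13⊕b14⊕b15⊕b20⊕b21⊕b22⊕b23⊕b28⊕b29⊕b30⊕b31 = 0⊕0⊕1⊕0⊕1⊕0⊕1⊕0⊕0⊕0⊕1⊕1⊕1⊕1⊕0⊕1 = 0
s8: b8⊕b9⊕b10⊕b11⊕b12⊕b13⊕b14⊕b15⊕b24⊕b25⊕b26⊕b27⊕b28⊕b29⊕b30⊕b31 = 1⊕0⊕1⊕1⊕1⊕0⊕1⊕0⊕0⊕0⊕1⊕1⊕1⊕1⊕0⊕1 = 0
s16: b16⊕b17⊕b18⊕b19⊕b20⊕b21⊕b22⊕b23⊕b24⊕b25⊕b26⊕b27⊕b28⊕b29⊕b30⊕b31 = 0⊕1⊕0⊕0⊕0⊕0⊕1⊕1⊕0⊕0⊕1⊕1⊕1⊕1⊕0⊕1 = 0
Syndrome (s16...s1) = 00000 → position 0 (no error).
No correction needed.
Data bits at positions 3,5,6,7,9,10,11,12,13,14,15,17,18,19,20,21,22,23,24,25,26,27,28,29,30,31: 00100111010100001100111101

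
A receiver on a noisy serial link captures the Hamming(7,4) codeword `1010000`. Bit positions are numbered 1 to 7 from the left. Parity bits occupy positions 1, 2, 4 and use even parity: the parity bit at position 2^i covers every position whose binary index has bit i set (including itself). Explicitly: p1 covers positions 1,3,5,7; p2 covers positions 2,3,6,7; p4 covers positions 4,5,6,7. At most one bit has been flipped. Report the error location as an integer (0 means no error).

2

s1: b1⊕b3⊕b5⊕b7 = 1⊕1⊕0⊕0 = 0
s2: b2⊕b3⊕b6⊕b7 = 0⊕1⊕0⊕0 = 1
s4: b4⊕b5⊕b6⊕b7 = 0⊕0⊕0⊕0 = 0
Syndrome (s4...s1) = 010 → position 2.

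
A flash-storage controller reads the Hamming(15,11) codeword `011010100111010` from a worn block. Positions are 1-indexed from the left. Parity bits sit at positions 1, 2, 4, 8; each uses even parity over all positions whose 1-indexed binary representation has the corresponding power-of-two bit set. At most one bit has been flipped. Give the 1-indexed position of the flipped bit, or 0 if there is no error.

0

s1: b1⊕b3⊕b5⊕b7⊕b9⊕b11⊕b13⊕b15 = 0⊕1⊕1⊕1⊕0⊕1⊕0⊕0 = 0
s2: b2⊕b3⊕b6⊕b7⊕b10⊕b11⊕b14⊕b15 = 1⊕1⊕0⊕1⊕1⊕1⊕1⊕0 = 0
s4: b4⊕b5⊕b6⊕b7⊕b12⊕b13⊕b14⊕b15 = 0⊕1⊕0⊕1⊕1⊕0⊕1⊕0 = 0
s8: b8⊕b9⊕b10⊕b11⊕b12⊕b13⊕b14⊕b15 = 0⊕0⊕1⊕1⊕1⊕0⊕1⊕0 = 0
Syndrome (s8...s1) = 0000 → position 0 (no error).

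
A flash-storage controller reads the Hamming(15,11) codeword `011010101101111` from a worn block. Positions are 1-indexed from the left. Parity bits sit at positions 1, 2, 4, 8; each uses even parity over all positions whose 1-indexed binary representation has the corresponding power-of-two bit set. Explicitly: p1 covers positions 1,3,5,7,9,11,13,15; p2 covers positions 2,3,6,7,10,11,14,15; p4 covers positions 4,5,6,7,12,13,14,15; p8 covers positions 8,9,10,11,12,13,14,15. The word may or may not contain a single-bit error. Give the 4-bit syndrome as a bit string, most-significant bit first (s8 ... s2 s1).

s1: b1⊕b3⊕b5⊕b7⊕b9⊕b11⊕b13⊕b15 = 0⊕1⊕1⊕1⊕1⊕0⊕1⊕1 = 0
s2: b2⊕b3⊕b6⊕b7⊕b10⊕b11⊕b14⊕b15 = 1⊕1⊕0⊕1⊕1⊕0⊕1⊕1 = 0
s4: b4⊕b5⊕b6⊕b7⊕b12⊕b13⊕b14⊕b15 = 0⊕1⊕0⊕1⊕1⊕1⊕1⊕1 = 0
s8: b8⊕b9⊕b10⊕b11⊕b12⊕b13⊕b14⊕b15 = 0⊕1⊕1⊕0⊕1⊕1⊕1⊕1 = 0
Syndrome (s8...s1) = 0000 → position 0 (no error).

0000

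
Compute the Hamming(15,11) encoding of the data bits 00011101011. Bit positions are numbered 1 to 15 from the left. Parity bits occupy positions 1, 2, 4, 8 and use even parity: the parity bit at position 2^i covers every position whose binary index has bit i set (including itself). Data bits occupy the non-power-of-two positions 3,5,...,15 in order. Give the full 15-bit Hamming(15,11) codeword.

Place data bits at non-power-of-two positions: b3=0, b5=0, b6=0, b7=1, b9=1, b10=1, b11=0, b12=1, b13=0, b14=1, b15=1.
p1 = XOR of data positions {3,5,7,9,11,13,15} = 0⊕0⊕1⊕1⊕0⊕0⊕1 = 1
p2 = XOR of data positions {3,6,7,10,11,14,15} = 0⊕0⊕1⊕1⊕0⊕1⊕1 = 0
p4 = XOR of data positions {5,6,7,12,13,14,15} = 0⊕0⊕1⊕1⊕0⊕1⊕1 = 0
p8 = XOR of data positions {9,10,11,12,13,14,15} = 1⊕1⊕0⊕1⊕0⊕1⊕1 = 1
Codeword b1..b15 = 100000111101011

100000111101011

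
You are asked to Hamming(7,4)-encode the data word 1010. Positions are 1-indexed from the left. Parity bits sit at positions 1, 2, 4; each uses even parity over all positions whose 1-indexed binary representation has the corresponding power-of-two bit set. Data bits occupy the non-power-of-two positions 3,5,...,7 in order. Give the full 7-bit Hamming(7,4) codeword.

Place data bits at non-power-of-two positions: b3=1, b5=0, b6=1, b7=0.
p1 = XOR of data positions {3,5,7} = 1⊕0⊕0 = 1
p2 = XOR of data positions {3,6,7} = 1⊕1⊕0 = 0
p4 = XOR of data positions {5,6,7} = 0⊕1⊕0 = 1
Codeword b1..b7 = 1011010

1011010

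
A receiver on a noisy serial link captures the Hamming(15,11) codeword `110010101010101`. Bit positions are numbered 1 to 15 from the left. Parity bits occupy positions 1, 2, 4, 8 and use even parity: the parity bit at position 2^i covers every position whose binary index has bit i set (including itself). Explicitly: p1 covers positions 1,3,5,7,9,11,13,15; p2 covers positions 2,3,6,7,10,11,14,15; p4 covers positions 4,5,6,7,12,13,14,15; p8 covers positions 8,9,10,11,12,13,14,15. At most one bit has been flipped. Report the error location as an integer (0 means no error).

s1: b1⊕b3⊕b5⊕b7⊕b9⊕b11⊕b13⊕b15 = 1⊕0⊕1⊕1⊕1⊕1⊕1⊕1 = 1
s2: b2⊕b3⊕b6⊕b7⊕b10⊕b11⊕b14⊕b15 = 1⊕0⊕0⊕1⊕0⊕1⊕0⊕1 = 0
s4: b4⊕b5⊕b6⊕b7⊕b12⊕b13⊕b14⊕b15 = 0⊕1⊕0⊕1⊕0⊕1⊕0⊕1 = 0
s8: b8⊕b9⊕b10⊕b11⊕b12⊕b13⊕b14⊕b15 = 0⊕1⊕0⊕1⊕0⊕1⊕0⊕1 = 0
Syndrome (s8...s1) = 0001 → position 1.

1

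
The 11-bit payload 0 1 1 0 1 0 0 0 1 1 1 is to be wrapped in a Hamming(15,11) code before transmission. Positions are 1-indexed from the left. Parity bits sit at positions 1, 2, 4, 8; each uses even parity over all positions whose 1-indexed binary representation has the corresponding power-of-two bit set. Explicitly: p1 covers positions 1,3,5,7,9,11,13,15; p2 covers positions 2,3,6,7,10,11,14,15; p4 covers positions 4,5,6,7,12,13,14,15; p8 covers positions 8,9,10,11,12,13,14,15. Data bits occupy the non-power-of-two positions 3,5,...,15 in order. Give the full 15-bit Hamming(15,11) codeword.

Place data bits at non-power-of-two positions: b3=0, b5=1, b6=1, b7=0, b9=1, b10=0, b11=0, b12=0, b13=1, b14=1, b15=1.
p1 = XOR of data positions {3,5,7,9,11,13,15} = 0⊕1⊕0⊕1⊕0⊕1⊕1 = 0
p2 = XOR of data positions {3,6,7,10,11,14,15} = 0⊕1⊕0⊕0⊕0⊕1⊕1 = 1
p4 = XOR of data positions {5,6,7,12,13,14,15} = 1⊕1⊕0⊕0⊕1⊕1⊕1 = 1
p8 = XOR of data positions {9,10,11,12,13,14,15} = 1⊕0⊕0⊕0⊕1⊕1⊕1 = 0
Codeword b1..b15 = 010111001000111

010111001000111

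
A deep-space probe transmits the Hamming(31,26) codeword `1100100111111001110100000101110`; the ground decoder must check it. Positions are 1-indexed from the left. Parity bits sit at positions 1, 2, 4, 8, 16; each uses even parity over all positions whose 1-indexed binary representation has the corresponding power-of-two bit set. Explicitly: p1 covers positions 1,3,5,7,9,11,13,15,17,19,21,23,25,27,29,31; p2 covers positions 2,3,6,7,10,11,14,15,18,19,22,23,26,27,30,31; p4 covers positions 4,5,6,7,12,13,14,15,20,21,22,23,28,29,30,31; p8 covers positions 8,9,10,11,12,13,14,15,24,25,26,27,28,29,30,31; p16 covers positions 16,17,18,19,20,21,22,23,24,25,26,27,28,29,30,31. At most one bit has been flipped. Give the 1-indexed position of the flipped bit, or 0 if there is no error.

s1: b1⊕b3⊕b5⊕b7⊕b9⊕b11⊕b13⊕b15⊕b17⊕b19⊕b21⊕b23⊕b25⊕b27⊕b29⊕b31 = 1⊕0⊕1⊕0⊕1⊕1⊕1⊕0⊕1⊕0⊕0⊕0⊕0⊕0⊕1⊕0 = 1
s2: b2⊕b3⊕b6⊕b7⊕b10⊕b11⊕b14⊕b15⊕b18⊕b19⊕b22⊕b23⊕b26⊕b27⊕b30⊕b31 = 1⊕0⊕0⊕0⊕1⊕1⊕0⊕0⊕1⊕0⊕0⊕0⊕1⊕0⊕1⊕0 = 0
s4: b4⊕b5⊕b6⊕b7⊕b12⊕b13⊕b14⊕b15⊕b20⊕b21⊕b22⊕b23⊕b28⊕b29⊕b30⊕b31 = 0⊕1⊕0⊕0⊕1⊕1⊕0⊕0⊕1⊕0⊕0⊕0⊕1⊕1⊕1⊕0 = 1
s8: b8⊕b9⊕b10⊕b11⊕b12⊕b13⊕b14⊕b15⊕b24⊕b25⊕b26⊕b27⊕b28⊕b29⊕b30⊕b31 = 1⊕1⊕1⊕1⊕1⊕1⊕0⊕0⊕0⊕0⊕1⊕0⊕1⊕1⊕1⊕0 = 0
s16: b16⊕b17⊕b18⊕b19⊕b20⊕b21⊕b22⊕b23⊕b24⊕b25⊕b26⊕b27⊕b28⊕b29⊕b30⊕b31 = 1⊕1⊕1⊕0⊕1⊕0⊕0⊕0⊕0⊕0⊕1⊕0⊕1⊕1⊕1⊕0 = 0
Syndrome (s16...s1) = 00101 → position 5.

5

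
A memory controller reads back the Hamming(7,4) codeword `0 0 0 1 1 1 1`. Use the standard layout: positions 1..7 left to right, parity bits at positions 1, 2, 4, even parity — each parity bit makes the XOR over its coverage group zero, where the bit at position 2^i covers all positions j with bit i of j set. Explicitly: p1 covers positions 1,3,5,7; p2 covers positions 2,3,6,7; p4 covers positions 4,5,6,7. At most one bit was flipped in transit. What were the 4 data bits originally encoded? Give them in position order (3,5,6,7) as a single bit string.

s1: b1⊕b3⊕b5⊕b7 = 0⊕0⊕1⊕1 = 0
s2: b2⊕b3⊕b6⊕b7 = 0⊕0⊕1⊕1 = 0
s4: b4⊕b5⊕b6⊕b7 = 1⊕1⊕1⊕1 = 0
Syndrome (s4...s1) = 000 → position 0 (no error).
No correction needed.
Data bits at positions 3,5,6,7: 0111

0111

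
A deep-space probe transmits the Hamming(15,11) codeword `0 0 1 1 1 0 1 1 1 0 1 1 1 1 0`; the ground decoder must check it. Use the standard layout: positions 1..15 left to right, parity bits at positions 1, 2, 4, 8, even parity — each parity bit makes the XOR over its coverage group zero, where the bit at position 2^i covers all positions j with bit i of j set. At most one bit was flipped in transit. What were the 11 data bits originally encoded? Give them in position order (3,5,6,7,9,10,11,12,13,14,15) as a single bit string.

11011011110

s1: b1⊕b3⊕b5⊕b7⊕b9⊕b11⊕b13⊕b15 = 0⊕1⊕1⊕1⊕1⊕1⊕1⊕0 = 0
s2: b2⊕b3⊕b6⊕b7⊕b10⊕b11⊕b14⊕b15 = 0⊕1⊕0⊕1⊕0⊕1⊕1⊕0 = 0
s4: b4⊕b5⊕b6⊕b7⊕b12⊕b13⊕b14⊕b15 = 1⊕1⊕0⊕1⊕1⊕1⊕1⊕0 = 0
s8: b8⊕b9⊕b10⊕b11⊕b12⊕b13⊕b14⊕b15 = 1⊕1⊕0⊕1⊕1⊕1⊕1⊕0 = 0
Syndrome (s8...s1) = 0000 → position 0 (no error).
No correction needed.
Data bits at positions 3,5,6,7,9,10,11,12,13,14,15: 11011011110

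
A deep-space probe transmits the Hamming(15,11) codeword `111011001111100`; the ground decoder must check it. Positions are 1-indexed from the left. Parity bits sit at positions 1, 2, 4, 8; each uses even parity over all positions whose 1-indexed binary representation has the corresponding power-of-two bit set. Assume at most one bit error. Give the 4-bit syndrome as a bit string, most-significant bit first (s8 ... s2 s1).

s1: b1⊕b3⊕b5⊕b7⊕b9⊕b11⊕b13⊕b15 = 1⊕1⊕1⊕0⊕1⊕1⊕1⊕0 = 0
s2: b2⊕b3⊕b6⊕b7⊕b10⊕b11⊕b14⊕b15 = 1⊕1⊕1⊕0⊕1⊕1⊕0⊕0 = 1
s4: b4⊕b5⊕b6⊕b7⊕b12⊕b13⊕b14⊕b15 = 0⊕1⊕1⊕0⊕1⊕1⊕0⊕0 = 0
s8: b8⊕b9⊕b10⊕b11⊕b12⊕b13⊕b14⊕b15 = 0⊕1⊕1⊕1⊕1⊕1⊕0⊕0 = 1
Syndrome (s8...s1) = 1010 → position 10.

1010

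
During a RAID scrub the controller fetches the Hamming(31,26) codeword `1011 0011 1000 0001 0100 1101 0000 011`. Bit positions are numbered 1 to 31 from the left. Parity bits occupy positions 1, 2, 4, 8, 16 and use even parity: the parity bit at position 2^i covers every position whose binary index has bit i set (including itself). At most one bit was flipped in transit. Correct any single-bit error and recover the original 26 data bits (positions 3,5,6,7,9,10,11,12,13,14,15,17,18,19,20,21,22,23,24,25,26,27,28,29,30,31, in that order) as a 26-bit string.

10011000000010011000000011

s1: b1⊕b3⊕b5⊕b7⊕b9⊕b11⊕b13⊕b15⊕b17⊕b19⊕b21⊕b23⊕b25⊕b27⊕b29⊕b31 = 1⊕1⊕0⊕1⊕1⊕0⊕0⊕0⊕0⊕0⊕1⊕0⊕0⊕0⊕0⊕1 = 0
s2: b2⊕b3⊕b6⊕b7⊕b10⊕b11⊕b14⊕b15⊕b18⊕b19⊕b22⊕b23⊕b26⊕b27⊕b30⊕b31 = 0⊕1⊕0⊕1⊕0⊕0⊕0⊕0⊕1⊕0⊕1⊕0⊕0⊕0⊕1⊕1 = 0
s4: b4⊕b5⊕b6⊕b7⊕b12⊕b13⊕b14⊕b15⊕b20⊕b21⊕b22⊕b23⊕b28⊕b29⊕b30⊕b31 = 1⊕0⊕0⊕1⊕0⊕0⊕0⊕0⊕0⊕1⊕1⊕0⊕0⊕0⊕1⊕1 = 0
s8: b8⊕b9⊕b10⊕b11⊕b12⊕b13⊕b14⊕b15⊕b24⊕b25⊕b26⊕b27⊕b28⊕b29⊕b30⊕b31 = 1⊕1⊕0⊕0⊕0⊕0⊕0⊕0⊕1⊕0⊕0⊕0⊕0⊕0⊕1⊕1 = 1
s16: b16⊕b17⊕b18⊕b19⊕b20⊕b21⊕b22⊕b23⊕b24⊕b25⊕b26⊕b27⊕b28⊕b29⊕b30⊕b31 = 1⊕0⊕1⊕0⊕0⊕1⊕1⊕0⊕1⊕0⊕0⊕0⊕0⊕0⊕1⊕1 = 1
Syndrome (s16...s1) = 11000 → position 24.
Flip bit 24: corrected codeword = 1011001110000001010011000000011
Data bits at positions 3,5,6,7,9,10,11,12,13,14,15,17,18,19,20,21,22,23,24,25,26,27,28,29,30,31: 10011000000010011000000011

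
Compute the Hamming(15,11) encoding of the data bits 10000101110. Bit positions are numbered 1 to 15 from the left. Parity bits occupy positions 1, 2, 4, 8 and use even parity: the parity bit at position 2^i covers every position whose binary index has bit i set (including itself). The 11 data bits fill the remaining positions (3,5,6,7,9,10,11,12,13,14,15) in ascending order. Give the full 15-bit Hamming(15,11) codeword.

Place data bits at non-power-of-two positions: b3=1, b5=0, b6=0, b7=0, b9=0, b10=1, b11=0, b12=1, b13=1, b14=1, b15=0.
p1 = XOR of data positions {3,5,7,9,11,13,15} = 1⊕0⊕0⊕0⊕0⊕1⊕0 = 0
p2 = XOR of data positions {3,6,7,10,11,14,15} = 1⊕0⊕0⊕1⊕0⊕1⊕0 = 1
p4 = XOR of data positions {5,6,7,12,13,14,15} = 0⊕0⊕0⊕1⊕1⊕1⊕0 = 1
p8 = XOR of data positions {9,10,11,12,13,14,15} = 0⊕1⊕0⊕1⊕1⊕1⊕0 = 0
Codeword b1..b15 = 011100000101110

011100000101110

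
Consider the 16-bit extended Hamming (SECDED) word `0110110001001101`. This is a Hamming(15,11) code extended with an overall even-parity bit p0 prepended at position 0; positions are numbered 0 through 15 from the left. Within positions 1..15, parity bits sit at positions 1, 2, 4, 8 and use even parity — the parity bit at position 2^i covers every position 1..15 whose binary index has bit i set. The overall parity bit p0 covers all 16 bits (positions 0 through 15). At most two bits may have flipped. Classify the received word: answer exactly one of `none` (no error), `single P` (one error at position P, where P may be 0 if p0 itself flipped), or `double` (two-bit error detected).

double

s1: b1⊕b3⊕b5⊕b7⊕b9⊕b11⊕b13⊕b15 = 1⊕0⊕1⊕0⊕1⊕0⊕1⊕1 = 1
s2: b2⊕b3⊕b6⊕b7⊕b10⊕b11⊕b14⊕b15 = 1⊕0⊕0⊕0⊕0⊕0⊕0⊕1 = 0
s4: b4⊕b5⊕b6⊕b7⊕b12⊕b13⊕b14⊕b15 = 1⊕1⊕0⊕0⊕1⊕1⊕0⊕1 = 1
s8: b8⊕b9⊕b10⊕b11⊕b12⊕b13⊕b14⊕b15 = 0⊕1⊕0⊕0⊕1⊕1⊕0⊕1 = 0
Syndrome (s8...s1) = 0101 → position 5.
Overall parity (XOR of all 16 bits, including p0): 0⊕1⊕1⊕0⊕1⊕1⊕0⊕0⊕0⊕1⊕0⊕0⊕1⊕1⊕0⊕1 = 0
Overall=0, syndrome position=5 → double-bit error detected (uncorrectable).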